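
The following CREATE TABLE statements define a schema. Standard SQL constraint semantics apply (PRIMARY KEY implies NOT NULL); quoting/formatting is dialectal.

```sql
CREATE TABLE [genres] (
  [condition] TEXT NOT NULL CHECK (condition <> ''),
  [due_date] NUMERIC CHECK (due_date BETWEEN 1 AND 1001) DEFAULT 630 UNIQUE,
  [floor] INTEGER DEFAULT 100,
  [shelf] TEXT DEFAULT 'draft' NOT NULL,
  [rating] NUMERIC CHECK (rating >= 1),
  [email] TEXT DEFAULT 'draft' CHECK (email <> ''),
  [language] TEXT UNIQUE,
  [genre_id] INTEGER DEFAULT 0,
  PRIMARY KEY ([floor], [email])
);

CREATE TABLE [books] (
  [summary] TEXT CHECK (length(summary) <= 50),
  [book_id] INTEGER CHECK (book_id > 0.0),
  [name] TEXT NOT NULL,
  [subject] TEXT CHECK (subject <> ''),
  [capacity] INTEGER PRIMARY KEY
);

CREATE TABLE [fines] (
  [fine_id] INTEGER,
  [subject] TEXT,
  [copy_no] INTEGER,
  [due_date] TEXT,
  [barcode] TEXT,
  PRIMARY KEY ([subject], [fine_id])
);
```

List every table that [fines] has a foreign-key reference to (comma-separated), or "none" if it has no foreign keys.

No column in fines has a REFERENCES clause.

none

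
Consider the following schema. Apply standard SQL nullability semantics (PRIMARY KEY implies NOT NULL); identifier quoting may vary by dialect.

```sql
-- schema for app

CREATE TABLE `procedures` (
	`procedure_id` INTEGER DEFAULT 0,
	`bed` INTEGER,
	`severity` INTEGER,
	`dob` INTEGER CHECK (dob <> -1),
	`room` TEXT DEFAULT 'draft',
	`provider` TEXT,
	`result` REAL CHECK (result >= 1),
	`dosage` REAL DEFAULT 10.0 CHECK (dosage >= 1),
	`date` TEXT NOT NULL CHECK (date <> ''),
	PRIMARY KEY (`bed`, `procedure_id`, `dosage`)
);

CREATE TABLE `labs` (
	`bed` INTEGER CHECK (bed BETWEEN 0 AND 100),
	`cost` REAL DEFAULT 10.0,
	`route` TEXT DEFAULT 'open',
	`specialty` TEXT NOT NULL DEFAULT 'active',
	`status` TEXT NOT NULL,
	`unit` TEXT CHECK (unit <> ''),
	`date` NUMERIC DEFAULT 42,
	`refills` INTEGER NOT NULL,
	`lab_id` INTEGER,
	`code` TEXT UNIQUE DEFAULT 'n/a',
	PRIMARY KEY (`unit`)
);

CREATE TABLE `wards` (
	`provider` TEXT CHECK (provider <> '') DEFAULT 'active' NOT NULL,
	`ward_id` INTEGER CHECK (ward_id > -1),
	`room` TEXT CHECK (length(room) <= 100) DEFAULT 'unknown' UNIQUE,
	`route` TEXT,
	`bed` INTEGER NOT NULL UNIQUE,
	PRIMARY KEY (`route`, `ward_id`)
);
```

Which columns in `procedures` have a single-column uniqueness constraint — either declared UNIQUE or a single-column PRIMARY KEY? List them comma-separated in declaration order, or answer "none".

none

- procedure_id: part of a composite PRIMARY KEY — only the tuple is unique, not this column on its own.
- bed: part of a composite PRIMARY KEY — only the tuple is unique, not this column on its own.
- severity: no UNIQUE or single-column PK constraint.
- dob: no UNIQUE or single-column PK constraint.
- room: no UNIQUE or single-column PK constraint.
- provider: no UNIQUE or single-column PK constraint.
- result: no UNIQUE or single-column PK constraint.
- dosage: part of a composite PRIMARY KEY — only the tuple is unique, not this column on its own.
- date: no UNIQUE or single-column PK constraint.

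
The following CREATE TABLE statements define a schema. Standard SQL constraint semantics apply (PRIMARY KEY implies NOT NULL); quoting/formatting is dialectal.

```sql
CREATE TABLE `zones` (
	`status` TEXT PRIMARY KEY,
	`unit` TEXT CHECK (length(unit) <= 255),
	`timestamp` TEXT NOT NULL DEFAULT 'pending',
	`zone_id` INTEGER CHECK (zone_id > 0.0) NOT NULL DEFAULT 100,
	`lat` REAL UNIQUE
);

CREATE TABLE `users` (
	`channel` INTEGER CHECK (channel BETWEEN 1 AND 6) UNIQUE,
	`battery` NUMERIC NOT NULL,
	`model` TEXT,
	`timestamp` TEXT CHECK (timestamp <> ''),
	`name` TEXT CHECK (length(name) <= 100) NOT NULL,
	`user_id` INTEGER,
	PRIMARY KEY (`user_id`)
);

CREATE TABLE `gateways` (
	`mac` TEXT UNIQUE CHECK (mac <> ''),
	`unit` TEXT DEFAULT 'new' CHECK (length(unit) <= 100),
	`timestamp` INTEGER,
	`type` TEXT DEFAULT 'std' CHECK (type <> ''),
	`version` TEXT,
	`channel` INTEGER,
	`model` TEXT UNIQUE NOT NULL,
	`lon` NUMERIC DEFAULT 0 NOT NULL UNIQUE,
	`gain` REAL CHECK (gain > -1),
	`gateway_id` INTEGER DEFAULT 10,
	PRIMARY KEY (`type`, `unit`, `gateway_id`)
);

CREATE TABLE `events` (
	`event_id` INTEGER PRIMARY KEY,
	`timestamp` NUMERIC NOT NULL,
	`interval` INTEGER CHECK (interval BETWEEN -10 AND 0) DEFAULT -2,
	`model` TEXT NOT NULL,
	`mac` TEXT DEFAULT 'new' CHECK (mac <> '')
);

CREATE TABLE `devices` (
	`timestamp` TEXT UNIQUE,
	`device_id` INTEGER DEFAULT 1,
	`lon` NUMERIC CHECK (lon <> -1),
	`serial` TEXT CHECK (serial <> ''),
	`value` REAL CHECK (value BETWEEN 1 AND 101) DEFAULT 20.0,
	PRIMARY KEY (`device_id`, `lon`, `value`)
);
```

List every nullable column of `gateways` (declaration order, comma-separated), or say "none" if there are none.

- mac: CHECK does not forbid NULL (a CHECK constraint passes when its expression is NULL) → nullable.
- unit: part of the PRIMARY KEY, which implies NOT NULL → not nullable.
- timestamp: no NOT NULL constraint applies → nullable.
- type: part of the PRIMARY KEY, which implies NOT NULL → not nullable.
- version: no NOT NULL constraint applies → nullable.
- channel: no NOT NULL constraint applies → nullable.
- model: declared NOT NULL → not nullable.
- lon: declared NOT NULL → not nullable.
- gain: CHECK does not forbid NULL (a CHECK constraint passes when its expression is NULL) → nullable.
- gateway_id: part of the PRIMARY KEY, which implies NOT NULL → not nullable.

mac, timestamp, version, channel, gain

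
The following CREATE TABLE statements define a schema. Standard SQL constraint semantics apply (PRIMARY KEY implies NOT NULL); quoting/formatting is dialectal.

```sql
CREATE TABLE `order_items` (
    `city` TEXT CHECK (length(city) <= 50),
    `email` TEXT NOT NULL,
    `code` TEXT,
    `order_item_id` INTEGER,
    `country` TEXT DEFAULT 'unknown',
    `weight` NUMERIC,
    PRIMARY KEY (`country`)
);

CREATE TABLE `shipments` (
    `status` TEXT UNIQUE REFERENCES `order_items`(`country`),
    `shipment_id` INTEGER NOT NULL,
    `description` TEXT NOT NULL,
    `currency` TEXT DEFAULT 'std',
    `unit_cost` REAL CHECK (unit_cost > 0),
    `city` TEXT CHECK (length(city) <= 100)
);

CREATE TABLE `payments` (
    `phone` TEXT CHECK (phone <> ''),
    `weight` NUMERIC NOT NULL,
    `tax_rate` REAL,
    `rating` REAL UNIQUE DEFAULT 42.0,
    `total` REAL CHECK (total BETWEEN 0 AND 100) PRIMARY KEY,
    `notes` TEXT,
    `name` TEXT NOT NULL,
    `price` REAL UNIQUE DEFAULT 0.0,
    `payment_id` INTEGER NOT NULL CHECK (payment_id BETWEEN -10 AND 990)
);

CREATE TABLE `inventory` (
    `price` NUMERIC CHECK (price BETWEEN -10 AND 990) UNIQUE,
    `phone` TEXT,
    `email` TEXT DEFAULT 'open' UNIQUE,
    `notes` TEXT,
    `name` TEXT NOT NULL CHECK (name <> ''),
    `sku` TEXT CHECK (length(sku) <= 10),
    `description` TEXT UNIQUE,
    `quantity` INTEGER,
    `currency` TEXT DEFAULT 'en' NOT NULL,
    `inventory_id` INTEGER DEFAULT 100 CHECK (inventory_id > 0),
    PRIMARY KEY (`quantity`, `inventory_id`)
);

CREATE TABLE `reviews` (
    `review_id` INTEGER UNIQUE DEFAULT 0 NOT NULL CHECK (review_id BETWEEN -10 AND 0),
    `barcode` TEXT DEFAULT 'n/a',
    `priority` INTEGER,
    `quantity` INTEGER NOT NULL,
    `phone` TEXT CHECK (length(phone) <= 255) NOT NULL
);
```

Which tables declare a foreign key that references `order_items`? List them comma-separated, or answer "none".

shipments

- shipments.status references order_items(country).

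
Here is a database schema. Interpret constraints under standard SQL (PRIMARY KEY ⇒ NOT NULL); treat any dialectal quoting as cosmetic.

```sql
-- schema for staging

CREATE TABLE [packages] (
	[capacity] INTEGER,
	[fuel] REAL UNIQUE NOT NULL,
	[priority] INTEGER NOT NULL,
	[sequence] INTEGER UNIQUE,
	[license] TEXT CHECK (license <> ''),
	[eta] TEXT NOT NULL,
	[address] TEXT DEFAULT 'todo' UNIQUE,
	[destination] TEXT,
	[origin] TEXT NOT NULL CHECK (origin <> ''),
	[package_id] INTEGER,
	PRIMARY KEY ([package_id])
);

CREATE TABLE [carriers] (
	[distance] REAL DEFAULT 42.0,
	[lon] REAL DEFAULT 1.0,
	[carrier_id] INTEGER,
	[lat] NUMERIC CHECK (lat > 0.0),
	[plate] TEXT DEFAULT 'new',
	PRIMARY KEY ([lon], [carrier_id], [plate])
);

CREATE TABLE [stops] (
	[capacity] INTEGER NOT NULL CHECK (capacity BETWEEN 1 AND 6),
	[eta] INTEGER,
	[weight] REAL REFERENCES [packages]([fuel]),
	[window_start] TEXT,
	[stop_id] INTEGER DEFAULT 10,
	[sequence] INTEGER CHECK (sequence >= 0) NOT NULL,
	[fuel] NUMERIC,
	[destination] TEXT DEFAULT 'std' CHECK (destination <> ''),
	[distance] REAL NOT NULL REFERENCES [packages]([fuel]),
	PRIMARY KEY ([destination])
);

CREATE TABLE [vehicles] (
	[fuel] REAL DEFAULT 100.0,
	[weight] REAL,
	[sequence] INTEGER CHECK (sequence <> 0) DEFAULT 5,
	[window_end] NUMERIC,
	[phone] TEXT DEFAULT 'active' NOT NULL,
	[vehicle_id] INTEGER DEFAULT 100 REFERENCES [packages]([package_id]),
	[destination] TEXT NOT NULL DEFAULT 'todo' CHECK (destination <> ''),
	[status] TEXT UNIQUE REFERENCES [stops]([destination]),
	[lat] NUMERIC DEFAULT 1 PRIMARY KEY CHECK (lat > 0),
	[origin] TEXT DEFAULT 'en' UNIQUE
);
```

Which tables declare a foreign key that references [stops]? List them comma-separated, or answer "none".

- vehicles.status references stops(destination).

vehicles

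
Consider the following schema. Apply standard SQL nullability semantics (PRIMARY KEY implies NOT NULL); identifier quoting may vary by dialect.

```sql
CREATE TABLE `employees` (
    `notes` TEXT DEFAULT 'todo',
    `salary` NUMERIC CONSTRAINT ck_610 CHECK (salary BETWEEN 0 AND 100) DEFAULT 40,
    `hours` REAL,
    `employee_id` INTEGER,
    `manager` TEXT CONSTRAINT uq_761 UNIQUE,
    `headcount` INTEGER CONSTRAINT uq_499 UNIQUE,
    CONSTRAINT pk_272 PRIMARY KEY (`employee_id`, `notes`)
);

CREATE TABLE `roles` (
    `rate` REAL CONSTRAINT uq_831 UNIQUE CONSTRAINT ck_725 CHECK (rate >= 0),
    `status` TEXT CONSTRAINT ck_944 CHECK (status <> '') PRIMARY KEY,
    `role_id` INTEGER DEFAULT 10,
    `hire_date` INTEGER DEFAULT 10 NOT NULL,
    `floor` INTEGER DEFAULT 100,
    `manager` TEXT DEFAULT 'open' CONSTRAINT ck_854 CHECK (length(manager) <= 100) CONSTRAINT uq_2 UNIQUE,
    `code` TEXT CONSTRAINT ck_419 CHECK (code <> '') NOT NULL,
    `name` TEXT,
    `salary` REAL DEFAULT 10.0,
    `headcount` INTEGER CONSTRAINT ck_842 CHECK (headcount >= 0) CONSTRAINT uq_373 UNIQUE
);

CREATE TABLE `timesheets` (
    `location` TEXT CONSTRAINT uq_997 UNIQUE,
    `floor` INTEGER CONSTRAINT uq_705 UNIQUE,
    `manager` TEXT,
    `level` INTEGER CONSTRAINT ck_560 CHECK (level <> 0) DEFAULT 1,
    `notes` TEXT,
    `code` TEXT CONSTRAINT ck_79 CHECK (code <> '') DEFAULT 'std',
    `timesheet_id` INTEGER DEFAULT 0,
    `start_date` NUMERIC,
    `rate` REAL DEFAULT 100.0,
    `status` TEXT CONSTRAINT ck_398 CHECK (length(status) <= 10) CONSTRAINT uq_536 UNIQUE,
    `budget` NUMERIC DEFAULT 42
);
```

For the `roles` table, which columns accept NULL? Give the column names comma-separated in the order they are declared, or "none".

rate, role_id, floor, manager, name, salary, headcount

- rate: CHECK does not forbid NULL (a CHECK constraint passes when its expression is NULL) → nullable.
- status: part of the PRIMARY KEY, which implies NOT NULL → not nullable.
- role_id: DEFAULT only fills an omitted column; an explicit NULL is still allowed → nullable.
- hire_date: declared NOT NULL → not nullable.
- floor: DEFAULT only fills an omitted column; an explicit NULL is still allowed → nullable.
- manager: CHECK does not forbid NULL (a CHECK constraint passes when its expression is NULL) → nullable.
- code: declared NOT NULL → not nullable.
- name: no NOT NULL constraint applies → nullable.
- salary: DEFAULT only fills an omitted column; an explicit NULL is still allowed → nullable.
- headcount: CHECK does not forbid NULL (a CHECK constraint passes when its expression is NULL) → nullable.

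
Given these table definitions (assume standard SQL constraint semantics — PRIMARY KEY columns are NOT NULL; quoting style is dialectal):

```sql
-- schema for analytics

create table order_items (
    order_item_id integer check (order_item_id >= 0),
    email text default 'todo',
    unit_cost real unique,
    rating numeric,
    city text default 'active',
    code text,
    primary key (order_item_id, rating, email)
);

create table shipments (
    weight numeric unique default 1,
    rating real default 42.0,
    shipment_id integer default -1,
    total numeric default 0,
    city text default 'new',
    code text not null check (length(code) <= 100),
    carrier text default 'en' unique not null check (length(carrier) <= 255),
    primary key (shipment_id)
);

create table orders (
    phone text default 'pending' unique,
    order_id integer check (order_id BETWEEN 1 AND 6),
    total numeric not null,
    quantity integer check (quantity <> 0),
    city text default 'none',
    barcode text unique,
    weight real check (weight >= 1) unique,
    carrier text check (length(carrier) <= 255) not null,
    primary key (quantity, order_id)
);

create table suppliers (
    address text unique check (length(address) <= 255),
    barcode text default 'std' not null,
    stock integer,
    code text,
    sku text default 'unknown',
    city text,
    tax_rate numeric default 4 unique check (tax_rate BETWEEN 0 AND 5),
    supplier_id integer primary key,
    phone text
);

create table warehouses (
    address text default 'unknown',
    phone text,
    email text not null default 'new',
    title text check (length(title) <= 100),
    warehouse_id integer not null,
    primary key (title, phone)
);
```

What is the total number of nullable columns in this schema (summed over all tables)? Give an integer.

order_items: 3 nullable (unit_cost, city, code — PK (order_item_id, rating, email) and explicit NOT NULL columns excluded).
shipments: 4 nullable (weight, rating, total, city — PK (shipment_id) and explicit NOT NULL columns excluded).
orders: 4 nullable (phone, city, barcode, weight — PK (quantity, order_id) and explicit NOT NULL columns excluded).
suppliers: 7 nullable (address, stock, code, sku, city, tax_rate, phone — PK (supplier_id) and explicit NOT NULL columns excluded).
warehouses: 1 nullable (address — PK (title, phone) and explicit NOT NULL columns excluded).
Total: 3 + 4 + 4 + 7 + 1 = 19.

19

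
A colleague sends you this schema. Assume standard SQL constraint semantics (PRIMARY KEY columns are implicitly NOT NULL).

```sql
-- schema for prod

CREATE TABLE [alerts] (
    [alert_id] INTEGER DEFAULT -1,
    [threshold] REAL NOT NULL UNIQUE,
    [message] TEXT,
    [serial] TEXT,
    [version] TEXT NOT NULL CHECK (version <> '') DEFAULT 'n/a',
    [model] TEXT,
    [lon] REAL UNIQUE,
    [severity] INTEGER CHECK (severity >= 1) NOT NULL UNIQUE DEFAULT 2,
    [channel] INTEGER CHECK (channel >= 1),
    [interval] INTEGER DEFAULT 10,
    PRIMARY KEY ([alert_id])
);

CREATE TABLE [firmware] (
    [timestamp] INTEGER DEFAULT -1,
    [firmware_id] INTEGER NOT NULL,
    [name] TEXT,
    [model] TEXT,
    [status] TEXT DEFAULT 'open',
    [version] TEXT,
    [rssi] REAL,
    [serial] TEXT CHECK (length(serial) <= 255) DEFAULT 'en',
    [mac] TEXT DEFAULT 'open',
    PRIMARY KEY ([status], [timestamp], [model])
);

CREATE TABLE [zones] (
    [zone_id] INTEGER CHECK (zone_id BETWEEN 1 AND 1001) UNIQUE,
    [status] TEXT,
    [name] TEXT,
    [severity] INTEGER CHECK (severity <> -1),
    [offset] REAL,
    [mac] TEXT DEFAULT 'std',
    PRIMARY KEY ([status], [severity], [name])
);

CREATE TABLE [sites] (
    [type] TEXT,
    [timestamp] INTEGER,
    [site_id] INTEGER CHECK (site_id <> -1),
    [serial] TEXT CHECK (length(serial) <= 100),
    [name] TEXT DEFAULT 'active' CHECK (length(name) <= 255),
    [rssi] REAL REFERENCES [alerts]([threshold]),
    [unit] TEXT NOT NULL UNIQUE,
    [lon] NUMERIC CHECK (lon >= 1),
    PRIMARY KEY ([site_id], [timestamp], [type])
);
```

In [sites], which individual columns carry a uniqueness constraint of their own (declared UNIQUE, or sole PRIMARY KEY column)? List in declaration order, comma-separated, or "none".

- type: part of a composite PRIMARY KEY — only the tuple is unique, not this column on its own.
- timestamp: part of a composite PRIMARY KEY — only the tuple is unique, not this column on its own.
- site_id: part of a composite PRIMARY KEY — only the tuple is unique, not this column on its own.
- serial: no UNIQUE or single-column PK constraint.
- name: no UNIQUE or single-column PK constraint.
- rssi: no UNIQUE or single-column PK constraint.
- unit: declared UNIQUE → unique.
- lon: no UNIQUE or single-column PK constraint.

unit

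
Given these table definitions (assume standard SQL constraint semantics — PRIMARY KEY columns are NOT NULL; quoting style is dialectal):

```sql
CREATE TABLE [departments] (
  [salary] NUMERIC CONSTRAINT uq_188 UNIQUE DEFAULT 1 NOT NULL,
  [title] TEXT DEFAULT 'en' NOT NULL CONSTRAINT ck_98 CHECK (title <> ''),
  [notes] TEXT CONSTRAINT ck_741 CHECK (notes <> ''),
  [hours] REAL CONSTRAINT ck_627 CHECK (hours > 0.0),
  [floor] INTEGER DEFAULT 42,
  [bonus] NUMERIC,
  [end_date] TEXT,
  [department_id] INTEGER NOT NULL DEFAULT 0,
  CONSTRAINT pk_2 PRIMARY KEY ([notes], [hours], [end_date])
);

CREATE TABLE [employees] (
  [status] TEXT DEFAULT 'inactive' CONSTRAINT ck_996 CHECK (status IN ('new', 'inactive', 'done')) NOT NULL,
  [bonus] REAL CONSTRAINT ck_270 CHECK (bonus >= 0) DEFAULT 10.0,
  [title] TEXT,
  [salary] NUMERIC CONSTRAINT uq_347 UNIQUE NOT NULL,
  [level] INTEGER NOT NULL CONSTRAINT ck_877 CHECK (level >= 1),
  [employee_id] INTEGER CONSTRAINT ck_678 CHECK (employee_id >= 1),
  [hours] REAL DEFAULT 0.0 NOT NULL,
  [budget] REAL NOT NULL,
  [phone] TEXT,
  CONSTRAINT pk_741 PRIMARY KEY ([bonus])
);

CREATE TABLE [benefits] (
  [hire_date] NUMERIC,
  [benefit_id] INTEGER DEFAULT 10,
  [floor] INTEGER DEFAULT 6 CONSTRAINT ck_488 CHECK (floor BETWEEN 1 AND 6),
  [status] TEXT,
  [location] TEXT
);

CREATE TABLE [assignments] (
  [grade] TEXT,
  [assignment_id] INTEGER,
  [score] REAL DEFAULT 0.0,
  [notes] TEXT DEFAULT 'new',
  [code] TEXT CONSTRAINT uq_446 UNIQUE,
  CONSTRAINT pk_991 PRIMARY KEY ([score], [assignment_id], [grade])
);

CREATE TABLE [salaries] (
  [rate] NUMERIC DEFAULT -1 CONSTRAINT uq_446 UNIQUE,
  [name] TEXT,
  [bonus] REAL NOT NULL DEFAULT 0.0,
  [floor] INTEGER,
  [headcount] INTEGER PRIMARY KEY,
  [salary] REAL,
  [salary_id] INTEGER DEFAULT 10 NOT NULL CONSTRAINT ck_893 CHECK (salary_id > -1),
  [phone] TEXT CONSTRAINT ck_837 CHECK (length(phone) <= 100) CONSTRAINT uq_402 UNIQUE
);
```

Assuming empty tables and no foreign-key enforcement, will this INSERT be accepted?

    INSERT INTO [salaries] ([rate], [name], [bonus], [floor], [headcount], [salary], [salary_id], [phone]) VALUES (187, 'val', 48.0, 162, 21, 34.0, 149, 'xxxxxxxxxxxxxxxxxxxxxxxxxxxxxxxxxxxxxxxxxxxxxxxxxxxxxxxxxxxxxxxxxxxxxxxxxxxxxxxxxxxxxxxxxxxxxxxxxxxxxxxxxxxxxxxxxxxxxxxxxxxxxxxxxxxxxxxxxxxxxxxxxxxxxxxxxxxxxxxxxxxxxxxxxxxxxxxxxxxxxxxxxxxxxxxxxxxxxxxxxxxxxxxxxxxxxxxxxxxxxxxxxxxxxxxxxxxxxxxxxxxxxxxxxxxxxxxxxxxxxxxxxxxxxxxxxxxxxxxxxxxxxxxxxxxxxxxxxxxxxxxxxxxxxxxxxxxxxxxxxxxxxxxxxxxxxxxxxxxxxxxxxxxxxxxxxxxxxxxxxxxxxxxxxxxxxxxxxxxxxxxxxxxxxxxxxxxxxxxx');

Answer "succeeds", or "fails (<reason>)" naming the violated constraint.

fails (CHECK on phone)

The value 'xxxxxxxxxxxxxxxxxxxxxxxxxxxxxxxxxxxxxxxxxxxxxxxxxxxxxxxxxxxxxxxxxxxxxxxxxxxxxxxxxxxxxxxxxxxxxxxxxxxxxxxxxxxxxxxxxxxxxxxxxxxxxxxxxxxxxxxxxxxxxxxxxxxxxxxxxxxxxxxxxxxxxxxxxxxxxxxxxxxxxxxxxxxxxxxxxxxxxxxxxxxxxxxxxxxxxxxxxxxxxxxxxxxxxxxxxxxxxxxxxxxxxxxxxxxxxxxxxxxxxxxxxxxxxxxxxxxxxxxxxxxxxxxxxxxxxxxxxxxxxxxxxxxxxxxxxxxxxxxxxxxxxxxxxxxxxxxxxxxxxxxxxxxxxxxxxxxxxxxxxxxxxxxxxxxxxxxxxxxxxxxxxxxxxxxxxxxxxxxx' for phone violates CHECK (length(phone) <= 100).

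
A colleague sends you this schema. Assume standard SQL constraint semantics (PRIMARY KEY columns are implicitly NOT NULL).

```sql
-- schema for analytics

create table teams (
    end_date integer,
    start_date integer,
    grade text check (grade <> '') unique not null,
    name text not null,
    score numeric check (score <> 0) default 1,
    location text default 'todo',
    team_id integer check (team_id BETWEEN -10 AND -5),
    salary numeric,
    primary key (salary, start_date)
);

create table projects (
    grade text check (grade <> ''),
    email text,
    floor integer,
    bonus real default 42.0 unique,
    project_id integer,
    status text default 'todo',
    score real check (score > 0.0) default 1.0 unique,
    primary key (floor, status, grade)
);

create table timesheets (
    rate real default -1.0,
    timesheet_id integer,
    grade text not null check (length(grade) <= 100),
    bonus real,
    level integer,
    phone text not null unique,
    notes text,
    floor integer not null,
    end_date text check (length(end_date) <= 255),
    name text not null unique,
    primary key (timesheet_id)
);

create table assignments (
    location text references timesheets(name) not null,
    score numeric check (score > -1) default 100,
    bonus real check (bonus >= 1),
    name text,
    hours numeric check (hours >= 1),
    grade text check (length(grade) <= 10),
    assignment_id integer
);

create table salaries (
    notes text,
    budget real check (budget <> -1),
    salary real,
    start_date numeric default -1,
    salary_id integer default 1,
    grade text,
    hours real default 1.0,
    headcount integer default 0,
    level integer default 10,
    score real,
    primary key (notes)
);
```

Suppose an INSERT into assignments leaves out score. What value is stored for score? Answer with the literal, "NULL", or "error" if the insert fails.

score has an explicit DEFAULT 100.
When the column is omitted from an INSERT, that default is used.

100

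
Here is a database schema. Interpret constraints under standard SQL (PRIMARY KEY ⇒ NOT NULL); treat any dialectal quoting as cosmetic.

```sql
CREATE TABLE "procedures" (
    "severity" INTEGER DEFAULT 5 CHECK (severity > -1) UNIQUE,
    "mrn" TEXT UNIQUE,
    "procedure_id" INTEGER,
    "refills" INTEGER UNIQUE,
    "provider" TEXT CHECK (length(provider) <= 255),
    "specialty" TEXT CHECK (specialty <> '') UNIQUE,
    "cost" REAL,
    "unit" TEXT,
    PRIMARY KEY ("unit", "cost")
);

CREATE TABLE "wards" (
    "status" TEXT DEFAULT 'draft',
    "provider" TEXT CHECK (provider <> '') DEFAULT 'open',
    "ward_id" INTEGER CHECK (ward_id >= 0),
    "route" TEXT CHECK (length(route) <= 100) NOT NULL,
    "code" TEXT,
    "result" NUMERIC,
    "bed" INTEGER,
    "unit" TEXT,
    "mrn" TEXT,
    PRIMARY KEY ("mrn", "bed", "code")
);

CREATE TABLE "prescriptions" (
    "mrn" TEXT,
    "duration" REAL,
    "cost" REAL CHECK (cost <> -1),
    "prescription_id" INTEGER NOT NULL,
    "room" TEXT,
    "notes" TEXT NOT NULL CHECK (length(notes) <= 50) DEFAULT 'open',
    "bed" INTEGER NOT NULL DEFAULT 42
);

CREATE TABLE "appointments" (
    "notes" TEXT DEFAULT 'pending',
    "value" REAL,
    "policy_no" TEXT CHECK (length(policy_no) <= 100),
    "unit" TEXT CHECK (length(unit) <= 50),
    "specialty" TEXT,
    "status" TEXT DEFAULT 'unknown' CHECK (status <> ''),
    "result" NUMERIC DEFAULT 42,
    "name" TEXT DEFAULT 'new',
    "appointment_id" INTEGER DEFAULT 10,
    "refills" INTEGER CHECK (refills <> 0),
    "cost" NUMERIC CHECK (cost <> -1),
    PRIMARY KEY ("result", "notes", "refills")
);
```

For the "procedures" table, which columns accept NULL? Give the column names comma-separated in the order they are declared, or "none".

severity, mrn, procedure_id, refills, provider, specialty

- severity: CHECK does not forbid NULL (a CHECK constraint passes when its expression is NULL) → nullable.
- mrn: UNIQUE does not imply NOT NULL → nullable.
- procedure_id: no NOT NULL constraint applies → nullable.
- refills: UNIQUE does not imply NOT NULL → nullable.
- provider: CHECK does not forbid NULL (a CHECK constraint passes when its expression is NULL) → nullable.
- specialty: CHECK does not forbid NULL (a CHECK constraint passes when its expression is NULL) → nullable.
- cost: part of the PRIMARY KEY, which implies NOT NULL → not nullable.
- unit: part of the PRIMARY KEY, which implies NOT NULL → not nullable.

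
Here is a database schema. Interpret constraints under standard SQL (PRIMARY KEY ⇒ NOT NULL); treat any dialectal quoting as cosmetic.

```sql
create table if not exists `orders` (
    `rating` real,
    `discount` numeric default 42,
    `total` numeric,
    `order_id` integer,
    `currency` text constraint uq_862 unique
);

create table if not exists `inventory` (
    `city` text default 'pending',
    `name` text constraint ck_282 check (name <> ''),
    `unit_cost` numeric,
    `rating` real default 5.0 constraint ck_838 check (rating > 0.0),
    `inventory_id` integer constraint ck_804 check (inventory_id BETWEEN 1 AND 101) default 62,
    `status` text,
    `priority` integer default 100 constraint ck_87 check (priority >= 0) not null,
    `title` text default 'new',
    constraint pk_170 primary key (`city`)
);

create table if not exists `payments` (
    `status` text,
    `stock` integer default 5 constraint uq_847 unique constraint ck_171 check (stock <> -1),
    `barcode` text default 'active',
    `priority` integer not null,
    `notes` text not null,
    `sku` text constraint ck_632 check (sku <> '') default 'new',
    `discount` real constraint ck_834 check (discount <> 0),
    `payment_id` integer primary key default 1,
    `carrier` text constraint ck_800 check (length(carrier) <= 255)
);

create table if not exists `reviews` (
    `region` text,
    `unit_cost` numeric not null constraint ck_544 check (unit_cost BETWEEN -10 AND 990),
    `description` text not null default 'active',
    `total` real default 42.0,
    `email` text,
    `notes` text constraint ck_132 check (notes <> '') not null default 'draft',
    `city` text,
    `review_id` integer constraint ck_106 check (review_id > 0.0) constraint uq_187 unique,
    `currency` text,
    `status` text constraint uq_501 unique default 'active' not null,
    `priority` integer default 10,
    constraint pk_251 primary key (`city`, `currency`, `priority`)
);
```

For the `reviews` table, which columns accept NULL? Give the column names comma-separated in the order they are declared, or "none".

- region: no NOT NULL constraint applies → nullable.
- unit_cost: declared NOT NULL → not nullable.
- description: declared NOT NULL → not nullable.
- total: DEFAULT only fills an omitted column; an explicit NULL is still allowed → nullable.
- email: no NOT NULL constraint applies → nullable.
- notes: declared NOT NULL → not nullable.
- city: part of the PRIMARY KEY, which implies NOT NULL → not nullable.
- review_id: CHECK does not forbid NULL (a CHECK constraint passes when its expression is NULL) → nullable.
- currency: part of the PRIMARY KEY, which implies NOT NULL → not nullable.
- status: declared NOT NULL → not nullable.
- priority: part of the PRIMARY KEY, which implies NOT NULL → not nullable.

region, total, email, review_id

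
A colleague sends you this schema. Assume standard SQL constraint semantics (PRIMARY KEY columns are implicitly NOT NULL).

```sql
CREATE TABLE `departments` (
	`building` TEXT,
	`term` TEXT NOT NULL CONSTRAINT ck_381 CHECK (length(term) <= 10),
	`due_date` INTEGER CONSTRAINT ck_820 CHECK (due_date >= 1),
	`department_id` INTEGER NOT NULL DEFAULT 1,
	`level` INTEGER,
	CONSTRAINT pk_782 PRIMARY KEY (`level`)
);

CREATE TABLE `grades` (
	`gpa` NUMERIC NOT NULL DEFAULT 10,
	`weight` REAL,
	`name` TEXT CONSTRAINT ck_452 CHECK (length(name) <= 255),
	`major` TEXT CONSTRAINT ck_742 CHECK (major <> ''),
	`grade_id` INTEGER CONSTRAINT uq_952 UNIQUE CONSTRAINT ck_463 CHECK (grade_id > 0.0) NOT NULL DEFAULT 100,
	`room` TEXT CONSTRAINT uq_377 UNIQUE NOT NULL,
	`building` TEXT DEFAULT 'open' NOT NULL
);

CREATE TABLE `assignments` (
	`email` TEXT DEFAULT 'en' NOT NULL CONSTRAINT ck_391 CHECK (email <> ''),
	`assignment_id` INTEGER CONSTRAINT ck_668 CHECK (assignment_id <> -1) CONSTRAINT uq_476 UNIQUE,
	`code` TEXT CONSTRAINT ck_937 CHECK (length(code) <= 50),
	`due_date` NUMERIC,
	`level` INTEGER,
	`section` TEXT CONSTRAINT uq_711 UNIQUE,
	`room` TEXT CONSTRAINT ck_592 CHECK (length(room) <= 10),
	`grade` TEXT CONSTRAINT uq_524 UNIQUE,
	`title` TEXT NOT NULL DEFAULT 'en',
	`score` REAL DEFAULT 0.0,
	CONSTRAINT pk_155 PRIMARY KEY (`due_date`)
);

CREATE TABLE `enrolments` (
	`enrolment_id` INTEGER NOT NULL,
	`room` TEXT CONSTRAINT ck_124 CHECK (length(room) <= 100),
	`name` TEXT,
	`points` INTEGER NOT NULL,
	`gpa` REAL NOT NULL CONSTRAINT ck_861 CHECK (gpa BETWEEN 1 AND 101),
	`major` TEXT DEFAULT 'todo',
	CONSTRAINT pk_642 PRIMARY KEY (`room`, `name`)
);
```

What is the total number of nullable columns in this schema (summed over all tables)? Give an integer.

departments: 2 nullable (building, due_date — PK (level) and explicit NOT NULL columns excluded).
grades: 3 nullable (weight, name, major — PK none and explicit NOT NULL columns excluded).
assignments: 7 nullable (assignment_id, code, level, section, room, grade, score — PK (due_date) and explicit NOT NULL columns excluded).
enrolments: 1 nullable (major — PK (room, name) and explicit NOT NULL columns excluded).
Total: 2 + 3 + 7 + 1 = 13.

13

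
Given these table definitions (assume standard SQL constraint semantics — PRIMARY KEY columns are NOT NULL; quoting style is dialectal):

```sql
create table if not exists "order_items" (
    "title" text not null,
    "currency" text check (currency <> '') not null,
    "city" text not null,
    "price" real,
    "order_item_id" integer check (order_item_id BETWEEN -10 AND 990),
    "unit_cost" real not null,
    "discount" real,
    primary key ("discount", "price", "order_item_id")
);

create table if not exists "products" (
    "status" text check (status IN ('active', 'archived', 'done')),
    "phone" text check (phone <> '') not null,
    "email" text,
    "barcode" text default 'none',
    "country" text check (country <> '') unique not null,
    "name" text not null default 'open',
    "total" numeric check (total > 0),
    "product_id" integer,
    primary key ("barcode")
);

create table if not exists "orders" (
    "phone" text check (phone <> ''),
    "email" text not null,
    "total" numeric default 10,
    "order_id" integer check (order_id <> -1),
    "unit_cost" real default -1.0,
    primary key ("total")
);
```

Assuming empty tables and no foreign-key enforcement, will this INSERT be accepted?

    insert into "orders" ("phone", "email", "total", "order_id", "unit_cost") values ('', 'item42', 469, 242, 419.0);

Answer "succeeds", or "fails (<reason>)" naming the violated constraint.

fails (CHECK on phone)

The value '' for phone violates CHECK (phone <> '').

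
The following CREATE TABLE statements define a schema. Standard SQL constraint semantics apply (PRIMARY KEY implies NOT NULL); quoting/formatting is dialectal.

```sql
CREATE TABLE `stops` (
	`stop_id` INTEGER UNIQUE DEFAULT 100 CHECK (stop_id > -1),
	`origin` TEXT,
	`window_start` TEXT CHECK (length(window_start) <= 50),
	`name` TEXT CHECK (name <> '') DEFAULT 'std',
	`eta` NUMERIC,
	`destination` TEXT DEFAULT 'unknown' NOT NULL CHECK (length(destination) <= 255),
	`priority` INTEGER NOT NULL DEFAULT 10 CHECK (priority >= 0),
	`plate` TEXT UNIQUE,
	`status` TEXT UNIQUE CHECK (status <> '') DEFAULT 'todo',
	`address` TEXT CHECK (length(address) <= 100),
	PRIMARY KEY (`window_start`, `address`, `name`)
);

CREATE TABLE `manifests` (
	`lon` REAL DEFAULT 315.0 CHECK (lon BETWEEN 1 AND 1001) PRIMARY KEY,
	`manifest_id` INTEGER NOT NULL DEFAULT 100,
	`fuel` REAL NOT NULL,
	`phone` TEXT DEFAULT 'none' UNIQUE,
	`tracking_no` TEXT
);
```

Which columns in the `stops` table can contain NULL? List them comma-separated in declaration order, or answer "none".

stop_id, origin, eta, plate, status

- stop_id: CHECK does not forbid NULL (a CHECK constraint passes when its expression is NULL) → nullable.
- origin: no NOT NULL constraint applies → nullable.
- window_start: part of the PRIMARY KEY, which implies NOT NULL → not nullable.
- name: part of the PRIMARY KEY, which implies NOT NULL → not nullable.
- eta: no NOT NULL constraint applies → nullable.
- destination: declared NOT NULL → not nullable.
- priority: declared NOT NULL → not nullable.
- plate: UNIQUE does not imply NOT NULL → nullable.
- status: CHECK does not forbid NULL (a CHECK constraint passes when its expression is NULL) → nullable.
- address: part of the PRIMARY KEY, which implies NOT NULL → not nullable.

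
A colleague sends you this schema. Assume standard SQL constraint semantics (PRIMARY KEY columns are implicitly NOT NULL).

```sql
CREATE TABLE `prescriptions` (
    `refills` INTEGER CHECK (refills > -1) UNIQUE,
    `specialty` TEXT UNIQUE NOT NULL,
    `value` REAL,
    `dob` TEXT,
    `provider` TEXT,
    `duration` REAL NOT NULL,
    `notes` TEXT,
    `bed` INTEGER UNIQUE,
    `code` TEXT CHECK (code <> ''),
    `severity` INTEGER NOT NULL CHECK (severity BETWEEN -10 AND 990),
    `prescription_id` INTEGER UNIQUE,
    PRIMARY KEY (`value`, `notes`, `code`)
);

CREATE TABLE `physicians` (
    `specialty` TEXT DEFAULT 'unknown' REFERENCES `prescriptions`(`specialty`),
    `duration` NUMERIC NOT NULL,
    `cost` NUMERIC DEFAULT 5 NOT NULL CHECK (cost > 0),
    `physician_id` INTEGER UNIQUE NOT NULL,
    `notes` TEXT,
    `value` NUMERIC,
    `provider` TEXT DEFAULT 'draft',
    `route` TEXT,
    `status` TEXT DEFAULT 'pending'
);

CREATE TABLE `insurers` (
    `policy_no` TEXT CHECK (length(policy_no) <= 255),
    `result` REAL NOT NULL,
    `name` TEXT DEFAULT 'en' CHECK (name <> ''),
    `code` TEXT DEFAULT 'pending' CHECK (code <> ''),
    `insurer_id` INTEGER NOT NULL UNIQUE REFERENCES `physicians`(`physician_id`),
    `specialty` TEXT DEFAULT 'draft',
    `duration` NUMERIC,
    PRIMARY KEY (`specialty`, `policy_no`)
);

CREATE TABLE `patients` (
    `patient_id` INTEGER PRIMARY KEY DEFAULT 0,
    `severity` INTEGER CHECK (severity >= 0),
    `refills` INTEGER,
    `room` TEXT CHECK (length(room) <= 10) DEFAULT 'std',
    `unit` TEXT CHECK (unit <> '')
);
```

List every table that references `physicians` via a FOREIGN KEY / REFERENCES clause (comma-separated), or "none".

- insurers.insurer_id references physicians(physician_id).

insurers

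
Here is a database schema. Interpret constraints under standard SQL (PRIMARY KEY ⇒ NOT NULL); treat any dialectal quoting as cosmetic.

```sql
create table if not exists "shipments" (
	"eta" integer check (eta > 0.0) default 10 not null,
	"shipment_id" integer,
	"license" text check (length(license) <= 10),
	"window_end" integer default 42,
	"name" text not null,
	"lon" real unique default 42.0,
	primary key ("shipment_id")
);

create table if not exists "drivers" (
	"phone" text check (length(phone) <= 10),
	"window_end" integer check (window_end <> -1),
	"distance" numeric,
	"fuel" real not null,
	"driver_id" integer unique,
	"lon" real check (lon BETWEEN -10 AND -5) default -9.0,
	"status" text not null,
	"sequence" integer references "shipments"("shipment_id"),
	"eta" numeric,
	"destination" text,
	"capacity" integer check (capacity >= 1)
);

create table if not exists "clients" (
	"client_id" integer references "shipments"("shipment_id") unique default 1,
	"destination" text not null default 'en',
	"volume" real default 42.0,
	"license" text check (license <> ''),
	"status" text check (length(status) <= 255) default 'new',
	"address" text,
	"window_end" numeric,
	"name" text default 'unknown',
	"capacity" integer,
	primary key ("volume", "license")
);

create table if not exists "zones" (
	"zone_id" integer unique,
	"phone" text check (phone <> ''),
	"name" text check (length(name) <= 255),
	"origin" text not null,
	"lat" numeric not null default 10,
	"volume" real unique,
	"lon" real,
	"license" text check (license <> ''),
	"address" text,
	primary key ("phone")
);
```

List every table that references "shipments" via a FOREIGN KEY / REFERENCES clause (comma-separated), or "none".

drivers, clients

- drivers.sequence references shipments(shipment_id).
- clients.client_id references shipments(shipment_id).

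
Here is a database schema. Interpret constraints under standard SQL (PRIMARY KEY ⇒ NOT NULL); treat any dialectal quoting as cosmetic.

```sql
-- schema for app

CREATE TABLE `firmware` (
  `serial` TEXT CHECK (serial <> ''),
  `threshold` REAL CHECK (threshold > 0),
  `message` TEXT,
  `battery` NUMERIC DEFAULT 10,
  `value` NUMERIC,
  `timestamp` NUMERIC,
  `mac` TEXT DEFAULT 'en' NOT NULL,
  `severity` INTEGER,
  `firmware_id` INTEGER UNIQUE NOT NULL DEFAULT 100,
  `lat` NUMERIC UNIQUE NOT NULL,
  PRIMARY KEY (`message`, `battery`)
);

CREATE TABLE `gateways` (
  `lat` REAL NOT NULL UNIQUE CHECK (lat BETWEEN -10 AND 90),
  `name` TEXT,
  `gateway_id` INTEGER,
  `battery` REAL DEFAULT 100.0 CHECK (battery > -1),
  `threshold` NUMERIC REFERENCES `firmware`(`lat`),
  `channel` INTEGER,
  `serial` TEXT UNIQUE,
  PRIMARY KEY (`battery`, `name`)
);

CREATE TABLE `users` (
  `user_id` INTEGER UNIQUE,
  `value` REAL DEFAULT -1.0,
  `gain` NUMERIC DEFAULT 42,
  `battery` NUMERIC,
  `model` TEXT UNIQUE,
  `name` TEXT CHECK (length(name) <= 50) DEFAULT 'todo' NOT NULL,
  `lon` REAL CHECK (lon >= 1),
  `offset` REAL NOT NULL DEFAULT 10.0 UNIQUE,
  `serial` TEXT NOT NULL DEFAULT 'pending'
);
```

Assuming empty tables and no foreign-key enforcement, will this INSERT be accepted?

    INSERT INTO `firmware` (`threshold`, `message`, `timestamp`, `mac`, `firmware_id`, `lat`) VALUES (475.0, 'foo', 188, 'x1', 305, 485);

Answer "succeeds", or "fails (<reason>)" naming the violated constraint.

NOT NULL columns: battery defaults to 10; firmware_id is supplied; lat is supplied; mac is supplied; message is supplied.
CHECK constraints: 475.0 satisfies (threshold > 0).
No constraint is violated.

succeeds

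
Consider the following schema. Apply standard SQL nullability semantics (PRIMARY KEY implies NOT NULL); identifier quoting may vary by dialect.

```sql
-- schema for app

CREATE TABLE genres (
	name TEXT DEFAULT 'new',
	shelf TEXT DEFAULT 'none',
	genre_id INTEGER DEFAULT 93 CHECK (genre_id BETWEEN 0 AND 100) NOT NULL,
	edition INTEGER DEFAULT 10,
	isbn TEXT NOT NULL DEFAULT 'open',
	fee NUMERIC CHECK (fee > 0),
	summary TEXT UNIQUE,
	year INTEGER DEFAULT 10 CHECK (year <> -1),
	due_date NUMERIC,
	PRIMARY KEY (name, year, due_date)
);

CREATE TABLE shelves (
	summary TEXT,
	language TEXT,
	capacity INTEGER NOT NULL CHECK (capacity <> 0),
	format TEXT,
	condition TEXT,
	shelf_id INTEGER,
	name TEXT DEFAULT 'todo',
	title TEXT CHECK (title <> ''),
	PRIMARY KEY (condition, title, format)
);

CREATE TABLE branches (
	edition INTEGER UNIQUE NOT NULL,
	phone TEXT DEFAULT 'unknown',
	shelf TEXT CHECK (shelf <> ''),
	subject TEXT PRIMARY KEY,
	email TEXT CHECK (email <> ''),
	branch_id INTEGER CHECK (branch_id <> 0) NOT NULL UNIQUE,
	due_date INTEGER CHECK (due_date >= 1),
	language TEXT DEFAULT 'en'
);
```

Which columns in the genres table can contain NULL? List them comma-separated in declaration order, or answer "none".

- name: part of the PRIMARY KEY, which implies NOT NULL → not nullable.
- shelf: DEFAULT only fills an omitted column; an explicit NULL is still allowed → nullable.
- genre_id: declared NOT NULL → not nullable.
- edition: DEFAULT only fills an omitted column; an explicit NULL is still allowed → nullable.
- isbn: declared NOT NULL → not nullable.
- fee: CHECK does not forbid NULL (a CHECK constraint passes when its expression is NULL) → nullable.
- summary: UNIQUE does not imply NOT NULL → nullable.
- year: part of the PRIMARY KEY, which implies NOT NULL → not nullable.
- due_date: part of the PRIMARY KEY, which implies NOT NULL → not nullable.

shelf, edition, fee, summary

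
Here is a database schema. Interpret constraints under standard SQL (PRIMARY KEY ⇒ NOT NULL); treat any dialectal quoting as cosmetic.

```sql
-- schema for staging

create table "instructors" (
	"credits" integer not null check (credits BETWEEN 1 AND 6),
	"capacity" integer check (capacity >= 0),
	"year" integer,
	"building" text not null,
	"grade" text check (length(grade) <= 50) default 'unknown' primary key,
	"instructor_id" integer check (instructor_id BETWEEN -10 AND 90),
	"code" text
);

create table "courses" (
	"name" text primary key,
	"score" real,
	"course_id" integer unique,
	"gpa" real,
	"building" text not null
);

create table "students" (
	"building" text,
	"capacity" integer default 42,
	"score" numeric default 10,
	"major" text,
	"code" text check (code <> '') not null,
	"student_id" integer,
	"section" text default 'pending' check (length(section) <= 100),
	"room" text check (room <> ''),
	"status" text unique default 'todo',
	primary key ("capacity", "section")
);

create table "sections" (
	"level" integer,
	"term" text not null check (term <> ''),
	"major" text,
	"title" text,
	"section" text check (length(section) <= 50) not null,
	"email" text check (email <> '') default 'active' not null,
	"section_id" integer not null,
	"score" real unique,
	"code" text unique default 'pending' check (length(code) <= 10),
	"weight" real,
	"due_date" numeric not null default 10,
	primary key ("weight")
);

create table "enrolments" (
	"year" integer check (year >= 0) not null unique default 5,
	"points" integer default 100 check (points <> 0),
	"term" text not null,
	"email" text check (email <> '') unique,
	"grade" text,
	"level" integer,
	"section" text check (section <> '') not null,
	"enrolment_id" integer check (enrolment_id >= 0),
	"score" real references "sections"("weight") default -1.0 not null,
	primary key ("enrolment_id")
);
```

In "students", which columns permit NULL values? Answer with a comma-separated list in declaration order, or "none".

building, score, major, student_id, room, status

- building: no NOT NULL constraint applies → nullable.
- capacity: part of the PRIMARY KEY, which implies NOT NULL → not nullable.
- score: DEFAULT only fills an omitted column; an explicit NULL is still allowed → nullable.
- major: no NOT NULL constraint applies → nullable.
- code: declared NOT NULL → not nullable.
- student_id: no NOT NULL constraint applies → nullable.
- section: part of the PRIMARY KEY, which implies NOT NULL → not nullable.
- room: CHECK does not forbid NULL (a CHECK constraint passes when its expression is NULL) → nullable.
- status: UNIQUE does not imply NOT NULL → nullable.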